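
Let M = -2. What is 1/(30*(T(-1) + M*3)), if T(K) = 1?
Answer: -1/150 ≈ -0.0066667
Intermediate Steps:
1/(30*(T(-1) + M*3)) = 1/(30*(1 - 2*3)) = 1/(30*(1 - 6)) = 1/(30*(-5)) = 1/(-150) = -1/150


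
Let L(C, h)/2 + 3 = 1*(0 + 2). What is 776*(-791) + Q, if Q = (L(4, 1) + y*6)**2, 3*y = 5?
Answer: -613752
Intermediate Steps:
L(C, h) = -2 (L(C, h) = -6 + 2*(1*(0 + 2)) = -6 + 2*(1*2) = -6 + 2*2 = -6 + 4 = -2)
y = 5/3 (y = (1/3)*5 = 5/3 ≈ 1.6667)
Q = 64 (Q = (-2 + (5/3)*6)**2 = (-2 + 10)**2 = 8**2 = 64)
776*(-791) + Q = 776*(-791) + 64 = -613816 + 64 = -613752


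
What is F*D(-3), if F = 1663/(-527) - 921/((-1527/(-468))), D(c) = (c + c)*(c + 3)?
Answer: 0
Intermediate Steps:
D(c) = 2*c*(3 + c) (D(c) = (2*c)*(3 + c) = 2*c*(3 + c))
F = -76563719/268243 (F = 1663*(-1/527) - 921/((-1527*(-1/468))) = -1663/527 - 921/509/156 = -1663/527 - 921*156/509 = -1663/527 - 143676/509 = -76563719/268243 ≈ -285.43)
F*D(-3) = -153127438*(-3)*(3 - 3)/268243 = -153127438*(-3)*0/268243 = -76563719/268243*0 = 0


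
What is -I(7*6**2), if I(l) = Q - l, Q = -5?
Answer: 257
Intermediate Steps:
I(l) = -5 - l
-I(7*6**2) = -(-5 - 7*6**2) = -(-5 - 7*36) = -(-5 - 1*252) = -(-5 - 252) = -1*(-257) = 257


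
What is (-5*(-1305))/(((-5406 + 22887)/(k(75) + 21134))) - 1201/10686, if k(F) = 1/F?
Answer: 491190796367/62267322 ≈ 7888.4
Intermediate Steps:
(-5*(-1305))/(((-5406 + 22887)/(k(75) + 21134))) - 1201/10686 = (-5*(-1305))/(((-5406 + 22887)/(1/75 + 21134))) - 1201/10686 = 6525/((17481/(1/75 + 21134))) - 1201*1/10686 = 6525/((17481/(1585051/75))) - 1201/10686 = 6525/((17481*(75/1585051))) - 1201/10686 = 6525/(1311075/1585051) - 1201/10686 = 6525*(1585051/1311075) - 1201/10686 = 45966479/5827 - 1201/10686 = 491190796367/62267322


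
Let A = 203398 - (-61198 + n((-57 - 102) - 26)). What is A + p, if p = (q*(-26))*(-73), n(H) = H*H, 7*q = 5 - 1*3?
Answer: 1616393/7 ≈ 2.3091e+5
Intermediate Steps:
q = 2/7 (q = (5 - 1*3)/7 = (5 - 3)/7 = (⅐)*2 = 2/7 ≈ 0.28571)
n(H) = H²
p = 3796/7 (p = ((2/7)*(-26))*(-73) = -52/7*(-73) = 3796/7 ≈ 542.29)
A = 230371 (A = 203398 - (-61198 + ((-57 - 102) - 26)²) = 203398 - (-61198 + (-159 - 26)²) = 203398 - (-61198 + (-185)²) = 203398 - (-61198 + 34225) = 203398 - 1*(-26973) = 203398 + 26973 = 230371)
A + p = 230371 + 3796/7 = 1616393/7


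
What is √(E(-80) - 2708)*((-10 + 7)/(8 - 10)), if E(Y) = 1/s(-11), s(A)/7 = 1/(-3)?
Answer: 3*I*√132713/14 ≈ 78.064*I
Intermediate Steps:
s(A) = -7/3 (s(A) = 7*(1/(-3)) = 7*(1*(-⅓)) = 7*(-⅓) = -7/3)
E(Y) = -3/7 (E(Y) = 1/(-7/3) = -3/7)
√(E(-80) - 2708)*((-10 + 7)/(8 - 10)) = √(-3/7 - 2708)*((-10 + 7)/(8 - 10)) = √(-18959/7)*(-3/(-2)) = (I*√132713/7)*(-3*(-½)) = (I*√132713/7)*(3/2) = 3*I*√132713/14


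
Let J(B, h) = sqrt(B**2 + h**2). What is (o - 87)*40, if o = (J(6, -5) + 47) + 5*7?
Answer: -200 + 40*sqrt(61) ≈ 112.41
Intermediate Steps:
o = 82 + sqrt(61) (o = (sqrt(6**2 + (-5)**2) + 47) + 5*7 = (sqrt(36 + 25) + 47) + 35 = (sqrt(61) + 47) + 35 = (47 + sqrt(61)) + 35 = 82 + sqrt(61) ≈ 89.810)
(o - 87)*40 = ((82 + sqrt(61)) - 87)*40 = (-5 + sqrt(61))*40 = -200 + 40*sqrt(61)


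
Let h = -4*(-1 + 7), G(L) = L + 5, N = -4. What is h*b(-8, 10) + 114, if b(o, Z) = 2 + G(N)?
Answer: 42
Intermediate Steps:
G(L) = 5 + L
h = -24 (h = -4*6 = -24)
b(o, Z) = 3 (b(o, Z) = 2 + (5 - 4) = 2 + 1 = 3)
h*b(-8, 10) + 114 = -24*3 + 114 = -72 + 114 = 42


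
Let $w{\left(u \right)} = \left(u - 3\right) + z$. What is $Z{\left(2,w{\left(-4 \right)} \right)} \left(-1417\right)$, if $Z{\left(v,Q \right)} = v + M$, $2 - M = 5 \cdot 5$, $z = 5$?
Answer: $29757$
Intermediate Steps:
$w{\left(u \right)} = 2 + u$ ($w{\left(u \right)} = \left(u - 3\right) + 5 = \left(-3 + u\right) + 5 = 2 + u$)
$M = -23$ ($M = 2 - 5 \cdot 5 = 2 - 25 = -23$)
$Z{\left(v,Q \right)} = -23 + v$ ($Z{\left(v,Q \right)} = v - 23 = -23 + v$)
$Z{\left(2,w{\left(-4 \right)} \right)} \left(-1417\right) = \left(-23 + 2\right) \left(-1417\right) = \left(-21\right) \left(-1417\right) = 29757$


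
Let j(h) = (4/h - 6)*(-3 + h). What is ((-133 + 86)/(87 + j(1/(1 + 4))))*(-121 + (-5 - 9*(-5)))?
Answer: 19035/239 ≈ 79.644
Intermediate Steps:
j(h) = (-6 + 4/h)*(-3 + h)
((-133 + 86)/(87 + j(1/(1 + 4))))*(-121 + (-5 - 9*(-5))) = ((-133 + 86)/(87 + (22 - 12/(1/(1 + 4)) - 6/(1 + 4))))*(-121 + (-5 - 9*(-5))) = (-47/(87 + (22 - 12/(1/5) - 6/5)))*(-121 + (-5 + 45)) = (-47/(87 + (22 - 12/⅕ - 6*⅕)))*(-121 + 40) = -47/(87 + (22 - 12*5 - 6/5))*(-81) = -47/(87 + (22 - 60 - 6/5))*(-81) = -47/(87 - 196/5)*(-81) = -47/239/5*(-81) = -47*5/239*(-81) = -235/239*(-81) = 19035/239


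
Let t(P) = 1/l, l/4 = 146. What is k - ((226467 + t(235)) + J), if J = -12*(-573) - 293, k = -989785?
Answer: -714135641/584 ≈ -1.2228e+6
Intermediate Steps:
l = 584 (l = 4*146 = 584)
t(P) = 1/584
J = 6583 (J = 6876 - 293 = 6583)
k - ((226467 + t(235)) + J) = -989785 - ((226467 + 1/584) + 6583) = -989785 - (132256729/584 + 6583) = -989785 - 1*136101201/584 = -989785 - 136101201/584 = -714135641/584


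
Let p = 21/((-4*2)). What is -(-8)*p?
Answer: -21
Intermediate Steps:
p = -21/8 (p = 21/(-8) = 21*(-⅛) = -21/8 ≈ -2.6250)
-(-8)*p = -(-8)*(-21)/8 = -4*21/4 = -21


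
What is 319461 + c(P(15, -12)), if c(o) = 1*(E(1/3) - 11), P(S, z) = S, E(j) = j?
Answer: 958351/3 ≈ 3.1945e+5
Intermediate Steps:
c(o) = -32/3 (c(o) = 1*(1/3 - 11) = 1*(⅓ - 11) = 1*(-32/3) = -32/3)
319461 + c(P(15, -12)) = 319461 - 32/3 = 958351/3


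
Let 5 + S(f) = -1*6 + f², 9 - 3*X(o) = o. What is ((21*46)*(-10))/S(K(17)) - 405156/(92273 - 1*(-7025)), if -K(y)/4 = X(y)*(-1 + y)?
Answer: -1640029602/371722063 ≈ -4.4120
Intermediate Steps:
X(o) = 3 - o/3
K(y) = -4*(-1 + y)*(3 - y/3) (K(y) = -4*(3 - y/3)*(-1 + y) = -4*(-1 + y)*(3 - y/3))
S(f) = -11 + f² (S(f) = -5 + (-1*6 + f²) = -5 + (-6 + f²) = -11 + f²)
((21*46)*(-10))/S(K(17)) - 405156/(92273 - 1*(-7025)) = ((21*46)*(-10))/(-11 + (4*(-1 + 17)*(-9 + 17)/3)²) - 405156/(92273 - 1*(-7025)) = (966*(-10))/(-11 + ((4/3)*16*8)²) - 405156/(92273 + 7025) = -9660/(-11 + (512/3)²) - 405156/99298 = -9660/(-11 + 262144/9) - 405156*1/99298 = -9660/262045/9 - 202578/49649 = -9660*9/262045 - 202578/49649 = -2484/7487 - 202578/49649 = -1640029602/371722063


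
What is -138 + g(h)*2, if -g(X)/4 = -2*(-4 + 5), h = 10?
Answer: -122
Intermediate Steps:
g(X) = 8 (g(X) = -(-8)*(-4 + 5) = -(-8) = -4*(-2) = 8)
-138 + g(h)*2 = -138 + 8*2 = -138 + 16 = -122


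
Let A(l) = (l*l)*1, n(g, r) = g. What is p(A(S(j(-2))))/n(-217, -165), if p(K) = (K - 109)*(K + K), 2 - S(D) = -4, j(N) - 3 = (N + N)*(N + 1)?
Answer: 5256/217 ≈ 24.221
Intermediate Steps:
j(N) = 3 + 2*N*(1 + N) (j(N) = 3 + (N + N)*(N + 1) = 3 + (2*N)*(1 + N) = 3 + 2*N*(1 + N))
S(D) = 6 (S(D) = 2 - 1*(-4) = 2 + 4 = 6)
A(l) = l² (A(l) = l²*1 = l²)
p(K) = 2*K*(-109 + K) (p(K) = (-109 + K)*(2*K) = 2*K*(-109 + K))
p(A(S(j(-2))))/n(-217, -165) = (2*6²*(-109 + 6²))/(-217) = (2*36*(-109 + 36))*(-1/217) = (2*36*(-73))*(-1/217) = -5256*(-1/217) = 5256/217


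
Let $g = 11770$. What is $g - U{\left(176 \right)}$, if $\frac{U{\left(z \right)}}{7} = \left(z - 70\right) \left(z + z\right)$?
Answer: $-249414$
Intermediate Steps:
$U{\left(z \right)} = 14 z \left(-70 + z\right)$ ($U{\left(z \right)} = 7 \left(z - 70\right) \left(z + z\right) = 7 \left(-70 + z\right) 2 z = 7 \cdot 2 z \left(-70 + z\right) = 14 z \left(-70 + z\right)$)
$g - U{\left(176 \right)} = 11770 - 14 \cdot 176 \left(-70 + 176\right) = 11770 - 14 \cdot 176 \cdot 106 = 11770 - 261184 = -249414$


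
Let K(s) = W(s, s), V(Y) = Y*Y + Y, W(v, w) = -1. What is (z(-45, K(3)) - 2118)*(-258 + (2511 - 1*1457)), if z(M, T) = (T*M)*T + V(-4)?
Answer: -1712196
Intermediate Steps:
V(Y) = Y + Y**2 (V(Y) = Y**2 + Y = Y + Y**2)
K(s) = -1
z(M, T) = 12 + M*T**2 (z(M, T) = (T*M)*T - 4*(1 - 4) = (M*T)*T - 4*(-3) = M*T**2 + 12 = 12 + M*T**2)
(z(-45, K(3)) - 2118)*(-258 + (2511 - 1*1457)) = ((12 - 45*(-1)**2) - 2118)*(-258 + (2511 - 1*1457)) = ((12 - 45*1) - 2118)*(-258 + (2511 - 1457)) = ((12 - 45) - 2118)*(-258 + 1054) = (-33 - 2118)*796 = -2151*796 = -1712196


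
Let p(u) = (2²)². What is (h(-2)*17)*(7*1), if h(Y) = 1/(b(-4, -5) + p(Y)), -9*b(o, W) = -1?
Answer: 1071/145 ≈ 7.3862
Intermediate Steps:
p(u) = 16 (p(u) = 4² = 16)
b(o, W) = ⅑ (b(o, W) = -⅑*(-1) = ⅑)
h(Y) = 9/145 (h(Y) = 1/(⅑ + 16) = 1/(145/9) = 9/145)
(h(-2)*17)*(7*1) = ((9/145)*17)*(7*1) = (153/145)*7 = 1071/145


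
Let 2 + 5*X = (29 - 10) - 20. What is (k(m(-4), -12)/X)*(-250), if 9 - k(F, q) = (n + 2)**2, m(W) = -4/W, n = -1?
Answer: 10000/3 ≈ 3333.3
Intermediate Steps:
k(F, q) = 8 (k(F, q) = 9 - (-1 + 2)**2 = 9 - 1*1**2 = 9 - 1*1 = 9 - 1 = 8)
X = -3/5 (X = -2/5 + ((29 - 10) - 20)/5 = -2/5 + (19 - 20)/5 = -2/5 + (1/5)*(-1) = -2/5 - 1/5 = -3/5 ≈ -0.60000)
(k(m(-4), -12)/X)*(-250) = (8/(-3/5))*(-250) = (8*(-5/3))*(-250) = -40/3*(-250) = 10000/3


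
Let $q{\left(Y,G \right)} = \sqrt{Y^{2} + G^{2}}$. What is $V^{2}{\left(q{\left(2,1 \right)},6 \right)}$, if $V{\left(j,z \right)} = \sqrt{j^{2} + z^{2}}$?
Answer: $41$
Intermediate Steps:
$q{\left(Y,G \right)} = \sqrt{G^{2} + Y^{2}}$
$V^{2}{\left(q{\left(2,1 \right)},6 \right)} = \left(\sqrt{\left(\sqrt{1^{2} + 2^{2}}\right)^{2} + 6^{2}}\right)^{2} = \left(\sqrt{\left(\sqrt{1 + 4}\right)^{2} + 36}\right)^{2} = \left(\sqrt{\left(\sqrt{5}\right)^{2} + 36}\right)^{2} = \left(\sqrt{5 + 36}\right)^{2} = \left(\sqrt{41}\right)^{2} = 41$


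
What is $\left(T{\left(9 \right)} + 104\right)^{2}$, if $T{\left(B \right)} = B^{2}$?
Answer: $34225$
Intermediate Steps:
$\left(T{\left(9 \right)} + 104\right)^{2} = \left(9^{2} + 104\right)^{2} = \left(81 + 104\right)^{2} = 185^{2} = 34225$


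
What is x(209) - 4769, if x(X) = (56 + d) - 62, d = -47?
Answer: -4822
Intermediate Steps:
x(X) = -53 (x(X) = (56 - 47) - 62 = 9 - 62 = -53)
x(209) - 4769 = -53 - 4769 = -4822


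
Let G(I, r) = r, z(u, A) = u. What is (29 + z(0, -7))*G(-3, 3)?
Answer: 87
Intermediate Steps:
(29 + z(0, -7))*G(-3, 3) = (29 + 0)*3 = 29*3 = 87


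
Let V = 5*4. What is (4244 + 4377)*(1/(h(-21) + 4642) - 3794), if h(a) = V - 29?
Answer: -151536498221/4633 ≈ -3.2708e+7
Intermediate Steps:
V = 20
h(a) = -9 (h(a) = 20 - 29 = -9)
(4244 + 4377)*(1/(h(-21) + 4642) - 3794) = (4244 + 4377)*(1/(-9 + 4642) - 3794) = 8621*(1/4633 - 3794) = 8621*(-17577601/4633) = -151536498221/4633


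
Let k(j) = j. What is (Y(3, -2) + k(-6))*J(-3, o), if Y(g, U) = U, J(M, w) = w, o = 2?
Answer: -16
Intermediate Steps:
(Y(3, -2) + k(-6))*J(-3, o) = (-2 - 6)*2 = -8*2 = -16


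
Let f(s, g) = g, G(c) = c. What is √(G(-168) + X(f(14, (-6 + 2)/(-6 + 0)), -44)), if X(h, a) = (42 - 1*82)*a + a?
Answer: 6*√43 ≈ 39.345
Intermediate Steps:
X(h, a) = -39*a (X(h, a) = (42 - 82)*a + a = -40*a + a = -39*a)
√(G(-168) + X(f(14, (-6 + 2)/(-6 + 0)), -44)) = √(-168 - 39*(-44)) = √(-168 + 1716) = √1548 = 6*√43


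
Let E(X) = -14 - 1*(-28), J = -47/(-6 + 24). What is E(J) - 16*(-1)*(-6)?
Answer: -82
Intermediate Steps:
J = -47/18 ≈ -2.6111
E(X) = 14 (E(X) = -14 + 28 = 14)
E(J) - 16*(-1)*(-6) = 14 - 16*(-1)*(-6) = 14 - (-16)*(-6) = 14 - 1*96 = 14 - 96 = -82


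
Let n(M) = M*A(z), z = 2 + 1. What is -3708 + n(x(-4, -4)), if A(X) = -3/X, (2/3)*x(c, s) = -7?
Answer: -7395/2 ≈ -3697.5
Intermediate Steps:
x(c, s) = -21/2 (x(c, s) = (3/2)*(-7) = -21/2)
z = 3
n(M) = -M (n(M) = M*(-3/3) = M*(-3*⅓) = M*(-1) = -M)
-3708 + n(x(-4, -4)) = -3708 - 1*(-21/2) = -3708 + 21/2 = -7395/2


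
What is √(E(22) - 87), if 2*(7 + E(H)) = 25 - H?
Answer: I*√370/2 ≈ 9.6177*I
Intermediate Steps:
E(H) = 11/2 - H/2 (E(H) = -7 + (25 - H)/2 = -7 + (25/2 - H/2) = 11/2 - H/2)
√(E(22) - 87) = √((11/2 - ½*22) - 87) = √((11/2 - 11) - 87) = √(-11/2 - 87) = √(-185/2) = I*√370/2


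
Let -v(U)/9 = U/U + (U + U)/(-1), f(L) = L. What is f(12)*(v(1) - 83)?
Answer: -888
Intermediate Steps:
v(U) = -9 + 18*U (v(U) = -9*(U/U + (U + U)/(-1)) = -9*(1 + (2*U)*(-1)) = -9*(1 - 2*U) = -9 + 18*U)
f(12)*(v(1) - 83) = 12*((-9 + 18*1) - 83) = 12*((-9 + 18) - 83) = 12*(9 - 83) = 12*(-74) = -888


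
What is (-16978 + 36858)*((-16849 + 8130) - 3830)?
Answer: -249474120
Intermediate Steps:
(-16978 + 36858)*((-16849 + 8130) - 3830) = 19880*(-8719 - 3830) = 19880*(-12549) = -249474120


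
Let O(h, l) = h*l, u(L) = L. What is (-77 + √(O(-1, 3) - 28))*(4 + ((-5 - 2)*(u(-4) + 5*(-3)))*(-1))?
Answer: 9933 - 129*I*√31 ≈ 9933.0 - 718.24*I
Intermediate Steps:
(-77 + √(O(-1, 3) - 28))*(4 + ((-5 - 2)*(u(-4) + 5*(-3)))*(-1)) = (-77 + √(-1*3 - 28))*(4 + ((-5 - 2)*(-4 + 5*(-3)))*(-1)) = (-77 + √(-3 - 28))*(4 - 7*(-4 - 15)*(-1)) = (-77 + √(-31))*(4 - 7*(-19)*(-1)) = (-77 + I*√31)*(4 + 133*(-1)) = (-77 + I*√31)*(4 - 133) = (-77 + I*√31)*(-129) = 9933 - 129*I*√31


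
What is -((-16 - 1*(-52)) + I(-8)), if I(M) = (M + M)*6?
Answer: 60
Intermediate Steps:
I(M) = 12*M (I(M) = (2*M)*6 = 12*M)
-((-16 - 1*(-52)) + I(-8)) = -((-16 - 1*(-52)) + 12*(-8)) = -((-16 + 52) - 96) = -(36 - 96) = -1*(-60) = 60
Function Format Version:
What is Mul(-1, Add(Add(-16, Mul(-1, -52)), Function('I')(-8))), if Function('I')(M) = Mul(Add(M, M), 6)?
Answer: 60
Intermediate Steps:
Function('I')(M) = Mul(12, M) (Function('I')(M) = Mul(Mul(2, M), 6) = Mul(12, M))
Mul(-1, Add(Add(-16, Mul(-1, -52)), Function('I')(-8))) = Mul(-1, Add(Add(-16, Mul(-1, -52)), Mul(12, -8))) = Mul(-1, Add(Add(-16, 52), -96)) = Mul(-1, Add(36, -96)) = Mul(-1, -60) = 60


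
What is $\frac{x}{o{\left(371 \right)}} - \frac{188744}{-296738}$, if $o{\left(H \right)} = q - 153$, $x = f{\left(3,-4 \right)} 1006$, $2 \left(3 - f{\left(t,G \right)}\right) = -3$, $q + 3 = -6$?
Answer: $- \frac{72930911}{2670642} \approx -27.308$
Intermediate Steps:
$q = -9$ ($q = -3 - 6 = -9$)
$f{\left(t,G \right)} = \frac{9}{2}$ ($f{\left(t,G \right)} = 3 - - \frac{3}{2} = 3 + \frac{3}{2} = \frac{9}{2}$)
$x = 4527$ ($x = \frac{9}{2} \cdot 1006 = 4527$)
$o{\left(H \right)} = -162$ ($o{\left(H \right)} = -9 - 153 = -162$)
$\frac{x}{o{\left(371 \right)}} - \frac{188744}{-296738} = \frac{4527}{-162} - \frac{188744}{-296738} = 4527 \left(- \frac{1}{162}\right) - - \frac{94372}{148369} = - \frac{503}{18} + \frac{94372}{148369} = - \frac{72930911}{2670642}$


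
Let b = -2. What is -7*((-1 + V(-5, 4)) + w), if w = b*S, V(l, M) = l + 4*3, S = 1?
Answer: -28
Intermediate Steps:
V(l, M) = 12 + l (V(l, M) = l + 12 = 12 + l)
w = -2 (w = -2*1 = -2)
-7*((-1 + V(-5, 4)) + w) = -7*((-1 + (12 - 5)) - 2) = -7*((-1 + 7) - 2) = -7*(6 - 2) = -7*4 = -28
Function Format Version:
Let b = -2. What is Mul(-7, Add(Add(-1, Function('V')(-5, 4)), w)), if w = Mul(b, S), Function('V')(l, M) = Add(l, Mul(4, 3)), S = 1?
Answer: -28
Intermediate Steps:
Function('V')(l, M) = Add(12, l) (Function('V')(l, M) = Add(l, 12) = Add(12, l))
w = -2 (w = Mul(-2, 1) = -2)
Mul(-7, Add(Add(-1, Function('V')(-5, 4)), w)) = Mul(-7, Add(Add(-1, Add(12, -5)), -2)) = Mul(-7, Add(Add(-1, 7), -2)) = Mul(-7, Add(6, -2)) = Mul(-7, 4) = -28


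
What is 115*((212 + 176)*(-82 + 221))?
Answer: 6202180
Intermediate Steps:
115*((212 + 176)*(-82 + 221)) = 115*(388*139) = 115*53932 = 6202180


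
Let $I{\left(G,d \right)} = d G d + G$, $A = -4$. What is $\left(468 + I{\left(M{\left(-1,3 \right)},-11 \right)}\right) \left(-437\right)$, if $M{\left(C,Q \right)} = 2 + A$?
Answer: $-97888$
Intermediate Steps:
$M{\left(C,Q \right)} = -2$ ($M{\left(C,Q \right)} = 2 - 4 = -2$)
$I{\left(G,d \right)} = G + G d^{2}$ ($I{\left(G,d \right)} = G d d + G = G d^{2} + G = G + G d^{2}$)
$\left(468 + I{\left(M{\left(-1,3 \right)},-11 \right)}\right) \left(-437\right) = \left(468 - 2 \left(1 + \left(-11\right)^{2}\right)\right) \left(-437\right) = \left(468 - 2 \left(1 + 121\right)\right) \left(-437\right) = \left(468 - 244\right) \left(-437\right) = 224 \left(-437\right) = -97888$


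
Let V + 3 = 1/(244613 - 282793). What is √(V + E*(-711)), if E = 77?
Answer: I*√19952438484545/19090 ≈ 233.99*I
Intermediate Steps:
V = -114541/38180 (V = -3 + 1/(244613 - 282793) = -3 + 1/(-38180) = -3 - 1/38180 = -114541/38180 ≈ -3.0000)
√(V + E*(-711)) = √(-114541/38180 + 77*(-711)) = √(-114541/38180 - 54747) = √(-2090355001/38180) = I*√19952438484545/19090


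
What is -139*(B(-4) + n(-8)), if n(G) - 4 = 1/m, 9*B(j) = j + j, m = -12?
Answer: -15151/36 ≈ -420.86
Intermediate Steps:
B(j) = 2*j/9 (B(j) = (j + j)/9 = (2*j)/9 = 2*j/9)
n(G) = 47/12 (n(G) = 4 + 1/(-12) = 4 - 1/12 = 47/12)
-139*(B(-4) + n(-8)) = -139*((2/9)*(-4) + 47/12) = -139*(-8/9 + 47/12) = -139*109/36 = -15151/36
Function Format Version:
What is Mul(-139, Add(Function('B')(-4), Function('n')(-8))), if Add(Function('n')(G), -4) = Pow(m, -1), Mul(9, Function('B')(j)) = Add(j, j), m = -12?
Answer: Rational(-15151, 36) ≈ -420.86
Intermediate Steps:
Function('B')(j) = Mul(Rational(2, 9), j) (Function('B')(j) = Mul(Rational(1, 9), Add(j, j)) = Mul(Rational(1, 9), Mul(2, j)) = Mul(Rational(2, 9), j))
Function('n')(G) = Rational(47, 12) (Function('n')(G) = Add(4, Pow(-12, -1)) = Add(4, Rational(-1, 12)) = Rational(47, 12))
Mul(-139, Add(Function('B')(-4), Function('n')(-8))) = Mul(-139, Add(Mul(Rational(2, 9), -4), Rational(47, 12))) = Mul(-139, Add(Rational(-8, 9), Rational(47, 12))) = Mul(-139, Rational(109, 36)) = Rational(-15151, 36)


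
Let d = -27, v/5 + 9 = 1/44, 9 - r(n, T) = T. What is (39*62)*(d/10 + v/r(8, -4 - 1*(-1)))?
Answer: -6852209/440 ≈ -15573.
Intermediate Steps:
r(n, T) = 9 - T
v = -1975/44 (v = -45 + 5/44 = -1975/44 ≈ -44.886)
(39*62)*(d/10 + v/r(8, -4 - 1*(-1))) = (39*62)*(-27/10 - 1975/(44*(9 - (-4 - 1*(-1))))) = 2418*(-27*⅒ - 1975/(44*(9 - (-4 + 1)))) = 2418*(-27/10 - 1975/(44*(9 - 1*(-3)))) = 2418*(-27/10 - 1975/(44*(9 + 3))) = 2418*(-27/10 - 1975/44/12) = 2418*(-27/10 - 1975/44*1/12) = 2418*(-27/10 - 1975/528) = 2418*(-17003/2640) = -6852209/440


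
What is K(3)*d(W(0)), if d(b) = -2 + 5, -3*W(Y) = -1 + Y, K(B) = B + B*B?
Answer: 36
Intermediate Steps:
K(B) = B + B²
W(Y) = ⅓ - Y/3 (W(Y) = -(-1 + Y)/3 = ⅓ - Y/3)
d(b) = 3
K(3)*d(W(0)) = (3*(1 + 3))*3 = (3*4)*3 = 12*3 = 36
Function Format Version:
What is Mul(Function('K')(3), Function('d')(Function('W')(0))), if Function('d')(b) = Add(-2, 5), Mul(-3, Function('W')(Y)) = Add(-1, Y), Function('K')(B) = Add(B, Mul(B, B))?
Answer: 36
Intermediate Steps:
Function('K')(B) = Add(B, Pow(B, 2))
Function('W')(Y) = Add(Rational(1, 3), Mul(Rational(-1, 3), Y)) (Function('W')(Y) = Mul(Rational(-1, 3), Add(-1, Y)) = Add(Rational(1, 3), Mul(Rational(-1, 3), Y)))
Function('d')(b) = 3
Mul(Function('K')(3), Function('d')(Function('W')(0))) = Mul(Mul(3, Add(1, 3)), 3) = Mul(Mul(3, 4), 3) = Mul(12, 3) = 36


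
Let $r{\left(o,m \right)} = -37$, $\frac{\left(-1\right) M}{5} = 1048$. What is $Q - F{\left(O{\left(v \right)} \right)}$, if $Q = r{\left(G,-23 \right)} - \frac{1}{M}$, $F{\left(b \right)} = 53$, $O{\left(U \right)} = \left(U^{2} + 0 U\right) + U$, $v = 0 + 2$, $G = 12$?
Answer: $- \frac{471599}{5240} \approx -90.0$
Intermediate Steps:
$M = -5240$ ($M = \left(-5\right) 1048 = -5240$)
$v = 2$
$O{\left(U \right)} = U + U^{2}$ ($O{\left(U \right)} = \left(U^{2} + 0\right) + U = U^{2} + U = U + U^{2}$)
$Q = - \frac{193879}{5240}$ ($Q = -37 - \frac{1}{-5240} = -37 - - \frac{1}{5240} = -37 + \frac{1}{5240} = - \frac{193879}{5240} \approx -37.0$)
$Q - F{\left(O{\left(v \right)} \right)} = - \frac{193879}{5240} - 53 = - \frac{471599}{5240}$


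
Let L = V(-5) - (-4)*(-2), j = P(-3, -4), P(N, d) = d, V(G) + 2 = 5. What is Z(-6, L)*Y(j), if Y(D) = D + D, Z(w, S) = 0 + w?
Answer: 48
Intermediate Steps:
V(G) = 3 (V(G) = -2 + 5 = 3)
j = -4
L = -5 (L = 3 - (-4)*(-2) = 3 - 1*8 = 3 - 8 = -5)
Z(w, S) = w
Y(D) = 2*D
Z(-6, L)*Y(j) = -12*(-4) = -6*(-8) = 48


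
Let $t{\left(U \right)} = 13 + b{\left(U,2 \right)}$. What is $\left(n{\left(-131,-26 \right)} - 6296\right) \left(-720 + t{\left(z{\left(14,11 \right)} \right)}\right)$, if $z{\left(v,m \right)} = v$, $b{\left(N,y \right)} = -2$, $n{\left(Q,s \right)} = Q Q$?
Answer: $-7703285$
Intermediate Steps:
$n{\left(Q,s \right)} = Q^{2}$
$t{\left(U \right)} = 11$ ($t{\left(U \right)} = 13 - 2 = 11$)
$\left(n{\left(-131,-26 \right)} - 6296\right) \left(-720 + t{\left(z{\left(14,11 \right)} \right)}\right) = \left(\left(-131\right)^{2} - 6296\right) \left(-720 + 11\right) = \left(17161 - 6296\right) \left(-709\right) = 10865 \left(-709\right) = -7703285$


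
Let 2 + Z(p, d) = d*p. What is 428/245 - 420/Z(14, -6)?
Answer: 69854/10535 ≈ 6.6307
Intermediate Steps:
Z(p, d) = -2 + d*p
428/245 - 420/Z(14, -6) = 428/245 - 420/(-2 - 6*14) = 428*(1/245) - 420/(-2 - 84) = 428/245 - 420/(-86) = 428/245 - 420*(-1/86) = 428/245 + 210/43 = 69854/10535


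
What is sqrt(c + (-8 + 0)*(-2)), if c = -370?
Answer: I*sqrt(354) ≈ 18.815*I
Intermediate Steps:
sqrt(c + (-8 + 0)*(-2)) = sqrt(-370 + (-8 + 0)*(-2)) = sqrt(-370 - 8*(-2)) = sqrt(-370 + 16) = sqrt(-354) = I*sqrt(354)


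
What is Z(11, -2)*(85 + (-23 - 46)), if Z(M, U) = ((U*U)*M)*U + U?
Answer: -1440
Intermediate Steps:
Z(M, U) = U + M*U³ (Z(M, U) = (U²*M)*U + U = (M*U²)*U + U = M*U³ + U = U + M*U³)
Z(11, -2)*(85 + (-23 - 46)) = (-2 + 11*(-2)³)*(85 + (-23 - 46)) = (-2 + 11*(-8))*(85 - 69) = (-2 - 88)*16 = -90*16 = -1440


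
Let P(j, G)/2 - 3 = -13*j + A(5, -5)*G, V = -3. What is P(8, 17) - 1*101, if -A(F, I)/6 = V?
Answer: 309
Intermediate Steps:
A(F, I) = 18 (A(F, I) = -6*(-3) = 18)
P(j, G) = 6 - 26*j + 36*G (P(j, G) = 6 + 2*(-13*j + 18*G) = 6 + (-26*j + 36*G) = 6 - 26*j + 36*G)
P(8, 17) - 1*101 = (6 - 26*8 + 36*17) - 1*101 = (6 - 208 + 612) - 101 = 410 - 101 = 309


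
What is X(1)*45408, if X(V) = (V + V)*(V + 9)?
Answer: 908160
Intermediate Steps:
X(V) = 2*V*(9 + V) (X(V) = (2*V)*(9 + V) = 2*V*(9 + V))
X(1)*45408 = (2*1*(9 + 1))*45408 = (2*1*10)*45408 = 20*45408 = 908160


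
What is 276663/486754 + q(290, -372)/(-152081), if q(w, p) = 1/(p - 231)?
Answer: 25371337465663/44637699149622 ≈ 0.56838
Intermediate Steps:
q(w, p) = 1/(-231 + p)
276663/486754 + q(290, -372)/(-152081) = 276663/486754 + 1/(-231 - 372*(-152081)) = 276663*(1/486754) - 1/152081/(-603) = 276663/486754 - 1/603*(-1/152081) = 276663/486754 + 1/91704843 = 25371337465663/44637699149622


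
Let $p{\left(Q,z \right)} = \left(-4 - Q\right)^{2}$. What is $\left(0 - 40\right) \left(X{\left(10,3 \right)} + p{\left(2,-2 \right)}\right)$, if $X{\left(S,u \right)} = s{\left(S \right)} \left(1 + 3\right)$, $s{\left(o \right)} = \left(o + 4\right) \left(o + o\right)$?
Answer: $-46240$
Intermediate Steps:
$s{\left(o \right)} = 2 o \left(4 + o\right)$ ($s{\left(o \right)} = \left(4 + o\right) 2 o = 2 o \left(4 + o\right)$)
$X{\left(S,u \right)} = 8 S \left(4 + S\right)$ ($X{\left(S,u \right)} = 2 S \left(4 + S\right) \left(1 + 3\right) = 2 S \left(4 + S\right) 4 = 8 S \left(4 + S\right)$)
$\left(0 - 40\right) \left(X{\left(10,3 \right)} + p{\left(2,-2 \right)}\right) = \left(0 - 40\right) \left(8 \cdot 10 \left(4 + 10\right) + \left(4 + 2\right)^{2}\right) = - 40 \left(8 \cdot 10 \cdot 14 + 6^{2}\right) = - 40 \left(1120 + 36\right) = \left(-40\right) 1156 = -46240$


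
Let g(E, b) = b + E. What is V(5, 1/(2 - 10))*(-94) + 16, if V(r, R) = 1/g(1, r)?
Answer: 1/3 ≈ 0.33333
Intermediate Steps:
g(E, b) = E + b
V(r, R) = 1/(1 + r)
V(5, 1/(2 - 10))*(-94) + 16 = -94/(1 + 5) + 16 = -94/6 + 16 = (1/6)*(-94) + 16 = -47/3 + 16 = 1/3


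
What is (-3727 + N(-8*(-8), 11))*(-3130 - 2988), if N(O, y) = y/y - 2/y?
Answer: 250764584/11 ≈ 2.2797e+7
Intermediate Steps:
N(O, y) = 1 - 2/y
(-3727 + N(-8*(-8), 11))*(-3130 - 2988) = (-3727 + (-2 + 11)/11)*(-3130 - 2988) = (-3727 + (1/11)*9)*(-6118) = (-3727 + 9/11)*(-6118) = -40988/11*(-6118) = 250764584/11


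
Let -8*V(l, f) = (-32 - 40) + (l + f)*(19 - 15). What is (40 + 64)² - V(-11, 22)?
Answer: 21625/2 ≈ 10813.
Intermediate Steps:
V(l, f) = 9 - f/2 - l/2 (V(l, f) = -((-32 - 40) + (l + f)*(19 - 15))/8 = -(-72 + (f + l)*4)/8 = -(-72 + (4*f + 4*l))/8 = -(-72 + 4*f + 4*l)/8 = 9 - f/2 - l/2)
(40 + 64)² - V(-11, 22) = (40 + 64)² - (9 - ½*22 - ½*(-11)) = 104² - (9 - 11 + 11/2) = 10816 - 1*7/2 = 10816 - 7/2 = 21625/2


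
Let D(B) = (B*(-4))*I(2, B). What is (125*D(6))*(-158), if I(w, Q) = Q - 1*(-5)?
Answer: 5214000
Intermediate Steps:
I(w, Q) = 5 + Q (I(w, Q) = Q + 5 = 5 + Q)
D(B) = -4*B*(5 + B) (D(B) = (B*(-4))*(5 + B) = (-4*B)*(5 + B) = -4*B*(5 + B))
(125*D(6))*(-158) = (125*(-4*6*(5 + 6)))*(-158) = (125*(-4*6*11))*(-158) = (125*(-264))*(-158) = -33000*(-158) = 5214000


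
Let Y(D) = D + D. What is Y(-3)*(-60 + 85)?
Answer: -150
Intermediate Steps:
Y(D) = 2*D
Y(-3)*(-60 + 85) = (2*(-3))*(-60 + 85) = -6*25 = -150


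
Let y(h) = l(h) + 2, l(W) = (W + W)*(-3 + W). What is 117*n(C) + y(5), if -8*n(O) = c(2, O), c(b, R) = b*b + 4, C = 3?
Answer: -95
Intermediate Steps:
c(b, R) = 4 + b² (c(b, R) = b² + 4 = 4 + b²)
l(W) = 2*W*(-3 + W) (l(W) = (2*W)*(-3 + W) = 2*W*(-3 + W))
n(O) = -1 (n(O) = -(4 + 2²)/8 = -(4 + 4)/8 = -⅛*8 = -1)
y(h) = 2 + 2*h*(-3 + h) (y(h) = 2*h*(-3 + h) + 2 = 2 + 2*h*(-3 + h))
117*n(C) + y(5) = 117*(-1) + (2 + 2*5*(-3 + 5)) = -117 + (2 + 2*5*2) = -117 + (2 + 20) = -117 + 22 = -95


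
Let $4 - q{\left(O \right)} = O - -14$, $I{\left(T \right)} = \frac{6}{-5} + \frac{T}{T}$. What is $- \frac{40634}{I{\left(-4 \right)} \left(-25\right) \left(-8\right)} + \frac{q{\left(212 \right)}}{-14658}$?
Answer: $\frac{49635171}{48860} \approx 1015.9$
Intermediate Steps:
$I{\left(T \right)} = - \frac{1}{5}$ ($I{\left(T \right)} = 6 \left(- \frac{1}{5}\right) + 1 = - \frac{6}{5} + 1 = - \frac{1}{5}$)
$q{\left(O \right)} = -10 - O$ ($q{\left(O \right)} = 4 - \left(O - -14\right) = 4 - \left(O + 14\right) = 4 - \left(14 + O\right) = -10 - O$)
$- \frac{40634}{I{\left(-4 \right)} \left(-25\right) \left(-8\right)} + \frac{q{\left(212 \right)}}{-14658} = - \frac{40634}{\left(- \frac{1}{5}\right) \left(-25\right) \left(-8\right)} + \frac{-10 - 212}{-14658} = - \frac{40634}{5 \left(-8\right)} + \left(-10 - 212\right) \left(- \frac{1}{14658}\right) = - \frac{40634}{-40} - - \frac{37}{2443} = \left(-40634\right) \left(- \frac{1}{40}\right) + \frac{37}{2443} = \frac{20317}{20} + \frac{37}{2443} = \frac{49635171}{48860}$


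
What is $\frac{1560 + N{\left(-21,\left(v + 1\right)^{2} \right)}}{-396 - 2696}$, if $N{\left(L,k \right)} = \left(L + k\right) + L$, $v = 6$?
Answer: $- \frac{1567}{3092} \approx -0.50679$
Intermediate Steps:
$N{\left(L,k \right)} = k + 2 L$
$\frac{1560 + N{\left(-21,\left(v + 1\right)^{2} \right)}}{-396 - 2696} = \frac{1560 + \left(\left(6 + 1\right)^{2} + 2 \left(-21\right)\right)}{-396 - 2696} = \frac{1560 - \left(42 - 7^{2}\right)}{-3092} = \left(1560 + \left(49 - 42\right)\right) \left(- \frac{1}{3092}\right) = \left(1560 + 7\right) \left(- \frac{1}{3092}\right) = 1567 \left(- \frac{1}{3092}\right) = - \frac{1567}{3092}$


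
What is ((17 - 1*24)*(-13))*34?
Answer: 3094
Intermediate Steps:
((17 - 1*24)*(-13))*34 = ((17 - 24)*(-13))*34 = -7*(-13)*34 = 91*34 = 3094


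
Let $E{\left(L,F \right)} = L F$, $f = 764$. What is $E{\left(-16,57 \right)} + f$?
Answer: $-148$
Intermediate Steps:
$E{\left(L,F \right)} = F L$
$E{\left(-16,57 \right)} + f = 57 \left(-16\right) + 764 = -912 + 764 = -148$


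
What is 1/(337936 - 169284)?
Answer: 1/168652 ≈ 5.9294e-6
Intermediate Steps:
1/(337936 - 169284) = 1/168652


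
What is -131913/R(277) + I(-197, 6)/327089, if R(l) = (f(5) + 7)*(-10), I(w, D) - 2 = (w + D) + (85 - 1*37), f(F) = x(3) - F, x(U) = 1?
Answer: 14382429009/3270890 ≈ 4397.1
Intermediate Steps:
f(F) = 1 - F
I(w, D) = 50 + D + w (I(w, D) = 2 + ((w + D) + (85 - 1*37)) = 2 + ((D + w) + (85 - 37)) = 2 + ((D + w) + 48) = 2 + (48 + D + w) = 50 + D + w)
R(l) = -30 (R(l) = ((1 - 1*5) + 7)*(-10) = ((1 - 5) + 7)*(-10) = (-4 + 7)*(-10) = 3*(-10) = -30)
-131913/R(277) + I(-197, 6)/327089 = -131913/(-30) + (50 + 6 - 197)/327089 = -131913*(-1/30) - 141*1/327089 = 43971/10 - 141/327089 = 14382429009/3270890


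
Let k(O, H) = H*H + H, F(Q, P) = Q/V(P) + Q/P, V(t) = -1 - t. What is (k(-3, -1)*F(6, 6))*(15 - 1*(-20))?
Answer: 0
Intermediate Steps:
F(Q, P) = Q/P + Q/(-1 - P) (F(Q, P) = Q/(-1 - P) + Q/P = Q/P + Q/(-1 - P))
k(O, H) = H + H**2 (k(O, H) = H**2 + H = H + H**2)
(k(-3, -1)*F(6, 6))*(15 - 1*(-20)) = ((-(1 - 1))*(6/(6*(1 + 6))))*(15 - 1*(-20)) = ((-1*0)*(6*(1/6)/7))*(15 + 20) = (0*(6*(1/6)*(1/7)))*35 = (0*(1/7))*35 = 0*35 = 0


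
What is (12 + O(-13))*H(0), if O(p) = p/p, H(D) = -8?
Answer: -104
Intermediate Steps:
O(p) = 1
(12 + O(-13))*H(0) = (12 + 1)*(-8) = 13*(-8) = -104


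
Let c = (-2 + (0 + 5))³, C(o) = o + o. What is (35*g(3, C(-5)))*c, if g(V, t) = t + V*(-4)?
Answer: -20790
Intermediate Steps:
C(o) = 2*o
g(V, t) = t - 4*V
c = 27 (c = (-2 + 5)³ = 3³ = 27)
(35*g(3, C(-5)))*c = (35*(2*(-5) - 4*3))*27 = (35*(-10 - 12))*27 = (35*(-22))*27 = -770*27 = -20790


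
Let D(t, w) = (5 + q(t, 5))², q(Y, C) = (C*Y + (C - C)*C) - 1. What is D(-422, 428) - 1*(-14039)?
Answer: 4449275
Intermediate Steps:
q(Y, C) = -1 + C*Y (q(Y, C) = (C*Y + 0*C) - 1 = (C*Y + 0) - 1 = C*Y - 1 = -1 + C*Y)
D(t, w) = (4 + 5*t)² (D(t, w) = (5 + (-1 + 5*t))² = (4 + 5*t)²)
D(-422, 428) - 1*(-14039) = (4 + 5*(-422))² - 1*(-14039) = (4 - 2110)² + 14039 = (-2106)² + 14039 = 4435236 + 14039 = 4449275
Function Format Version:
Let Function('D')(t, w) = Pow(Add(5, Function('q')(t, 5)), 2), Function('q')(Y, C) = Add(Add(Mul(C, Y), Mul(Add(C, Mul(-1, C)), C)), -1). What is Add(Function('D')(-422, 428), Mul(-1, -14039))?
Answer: 4449275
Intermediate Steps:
Function('q')(Y, C) = Add(-1, Mul(C, Y)) (Function('q')(Y, C) = Add(Add(Mul(C, Y), Mul(0, C)), -1) = Add(Add(Mul(C, Y), 0), -1) = Add(Mul(C, Y), -1) = Add(-1, Mul(C, Y)))
Function('D')(t, w) = Pow(Add(4, Mul(5, t)), 2) (Function('D')(t, w) = Pow(Add(5, Add(-1, Mul(5, t))), 2) = Pow(Add(4, Mul(5, t)), 2))
Add(Function('D')(-422, 428), Mul(-1, -14039)) = Add(Pow(Add(4, Mul(5, -422)), 2), Mul(-1, -14039)) = Add(Pow(Add(4, -2110), 2), 14039) = Add(Pow(-2106, 2), 14039) = Add(4435236, 14039) = 4449275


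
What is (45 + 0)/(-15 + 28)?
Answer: 45/13 ≈ 3.4615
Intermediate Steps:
(45 + 0)/(-15 + 28) = 45/13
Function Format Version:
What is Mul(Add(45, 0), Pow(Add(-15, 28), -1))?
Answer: Rational(45, 13) ≈ 3.4615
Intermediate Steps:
Mul(Add(45, 0), Pow(Add(-15, 28), -1)) = Mul(45, Pow(13, -1)) = Mul(45, Rational(1, 13)) = Rational(45, 13)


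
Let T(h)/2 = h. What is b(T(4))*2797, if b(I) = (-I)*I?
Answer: -179008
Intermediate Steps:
T(h) = 2*h
b(I) = -I²
b(T(4))*2797 = -(2*4)²*2797 = -1*8²*2797 = -1*64*2797 = -64*2797 = -179008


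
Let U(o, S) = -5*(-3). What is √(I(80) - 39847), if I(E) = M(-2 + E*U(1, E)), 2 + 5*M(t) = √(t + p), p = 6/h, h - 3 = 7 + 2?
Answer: √(-3984740 + 10*√4794)/10 ≈ 199.6*I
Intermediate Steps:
h = 12 (h = 3 + (7 + 2) = 3 + 9 = 12)
U(o, S) = 15
p = ½ (p = 6/12 = 6*(1/12) = ½ ≈ 0.50000)
M(t) = -⅖ + √(½ + t)/5 (M(t) = -⅖ + √(t + ½)/5 = -⅖ + √(½ + t)/5)
I(E) = -⅖ + √(-6 + 60*E)/10 (I(E) = -⅖ + √(2 + 4*(-2 + E*15))/10 = -⅖ + √(2 + 4*(-2 + 15*E))/10 = -⅖ + √(2 + (-8 + 60*E))/10 = -⅖ + √(-6 + 60*E)/10)
√(I(80) - 39847) = √((-⅖ + √(-6 + 60*80)/10) - 39847) = √((-⅖ + √(-6 + 4800)/10) - 39847) = √((-⅖ + √4794/10) - 39847) = √(-199237/5 + √4794/10)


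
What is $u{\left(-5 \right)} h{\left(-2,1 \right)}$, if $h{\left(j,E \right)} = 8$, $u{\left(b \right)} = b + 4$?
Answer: $-8$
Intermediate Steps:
$u{\left(b \right)} = 4 + b$
$u{\left(-5 \right)} h{\left(-2,1 \right)} = \left(4 - 5\right) 8 = \left(-1\right) 8 = -8$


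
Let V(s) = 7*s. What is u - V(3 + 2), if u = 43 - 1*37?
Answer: -29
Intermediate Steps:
u = 6 (u = 43 - 37 = 6)
u - V(3 + 2) = 6 - 7*(3 + 2) = 6 - 7*5 = 6 - 1*35 = 6 - 35 = -29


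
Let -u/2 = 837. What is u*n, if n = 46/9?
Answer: -8556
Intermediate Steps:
u = -1674 (u = -2*837 = -1674)
n = 46/9 (n = 46*(⅑) = 46/9 ≈ 5.1111)
u*n = -1674*46/9 = -8556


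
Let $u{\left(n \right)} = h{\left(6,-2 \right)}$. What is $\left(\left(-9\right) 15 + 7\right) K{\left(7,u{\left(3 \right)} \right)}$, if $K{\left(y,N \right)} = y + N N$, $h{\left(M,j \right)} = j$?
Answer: $-1408$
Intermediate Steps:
$u{\left(n \right)} = -2$
$K{\left(y,N \right)} = y + N^{2}$
$\left(\left(-9\right) 15 + 7\right) K{\left(7,u{\left(3 \right)} \right)} = \left(\left(-9\right) 15 + 7\right) \left(7 + \left(-2\right)^{2}\right) = \left(-135 + 7\right) \left(7 + 4\right) = \left(-128\right) 11 = -1408$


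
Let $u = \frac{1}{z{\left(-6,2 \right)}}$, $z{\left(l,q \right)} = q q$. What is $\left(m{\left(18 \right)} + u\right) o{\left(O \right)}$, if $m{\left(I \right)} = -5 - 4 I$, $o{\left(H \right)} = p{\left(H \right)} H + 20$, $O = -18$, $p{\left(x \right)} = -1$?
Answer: $- \frac{5833}{2} \approx -2916.5$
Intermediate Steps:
$z{\left(l,q \right)} = q^{2}$
$o{\left(H \right)} = 20 - H$ ($o{\left(H \right)} = - H + 20 = 20 - H$)
$u = \frac{1}{4}$ ($u = \frac{1}{2^{2}} = \frac{1}{4} \approx 0.25$)
$\left(m{\left(18 \right)} + u\right) o{\left(O \right)} = \left(\left(-5 - 72\right) + \frac{1}{4}\right) \left(20 - -18\right) = \left(\left(-5 - 72\right) + \frac{1}{4}\right) \left(20 + 18\right) = \left(-77 + \frac{1}{4}\right) 38 = \left(- \frac{307}{4}\right) 38 = - \frac{5833}{2}$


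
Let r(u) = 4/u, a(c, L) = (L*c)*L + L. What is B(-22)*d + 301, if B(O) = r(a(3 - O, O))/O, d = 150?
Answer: 6664993/22143 ≈ 301.00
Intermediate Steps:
a(c, L) = L + c*L² (a(c, L) = c*L² + L = L + c*L²)
B(O) = 4/(O²*(1 + O*(3 - O))) (B(O) = (4/((O*(1 + O*(3 - O)))))/O = (4*(1/(O*(1 + O*(3 - O)))))/O = (4/(O*(1 + O*(3 - O))))/O = 4/(O²*(1 + O*(3 - O))))
B(-22)*d + 301 = -4/((-22)²*(-1 - 22*(-3 - 22)))*150 + 301 = -4*1/484/(-1 - 22*(-25))*150 + 301 = -4*1/484/(-1 + 550)*150 + 301 = -4*1/484/549*150 + 301 = -4*1/484*1/549*150 + 301 = -1/66429*150 + 301 = -50/22143 + 301 = 6664993/22143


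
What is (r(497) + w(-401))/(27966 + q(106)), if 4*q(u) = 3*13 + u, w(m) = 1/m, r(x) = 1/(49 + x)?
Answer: -290/12261961257 ≈ -2.3650e-8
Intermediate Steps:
q(u) = 39/4 + u/4 (q(u) = (3*13 + u)/4 = (39 + u)/4 = 39/4 + u/4)
(r(497) + w(-401))/(27966 + q(106)) = (1/(49 + 497) + 1/(-401))/(27966 + (39/4 + (¼)*106)) = (1/546 - 1/401)/(27966 + (39/4 + 53/2)) = (1/546 - 1/401)/(27966 + 145/4) = -145/(218946*112009/4) = -145/218946*4/112009 = -290/12261961257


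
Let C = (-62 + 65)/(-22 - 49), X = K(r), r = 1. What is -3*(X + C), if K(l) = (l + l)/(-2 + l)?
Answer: 435/71 ≈ 6.1268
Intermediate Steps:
K(l) = 2*l/(-2 + l) (K(l) = (2*l)/(-2 + l) = 2*l/(-2 + l))
X = -2 (X = 2*1/(-2 + 1) = 2*1/(-1) = 2*1*(-1) = -2)
C = -3/71 (C = 3/(-71) = 3*(-1/71) = -3/71 ≈ -0.042253)
-3*(X + C) = -3*(-2 - 3/71) = -3*(-145/71) = 435/71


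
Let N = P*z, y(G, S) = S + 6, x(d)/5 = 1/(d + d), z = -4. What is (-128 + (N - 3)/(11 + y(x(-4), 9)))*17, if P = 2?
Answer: -56763/26 ≈ -2183.2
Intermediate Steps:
x(d) = 5/(2*d) (x(d) = 5/(d + d) = 5/((2*d)) = 5*(1/(2*d)) = 5/(2*d))
y(G, S) = 6 + S
N = -8 (N = 2*(-4) = -8)
(-128 + (N - 3)/(11 + y(x(-4), 9)))*17 = (-128 + (-8 - 3)/(11 + (6 + 9)))*17 = (-128 - 11/(11 + 15))*17 = (-128 - 11/26)*17 = -3339/26*17 = -56763/26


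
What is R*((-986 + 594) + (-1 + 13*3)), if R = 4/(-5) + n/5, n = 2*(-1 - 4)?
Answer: 4956/5 ≈ 991.20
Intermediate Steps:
n = -10 (n = 2*(-5) = -10)
R = -14/5 (R = 4/(-5) - 10/5 = 4*(-⅕) - 10*⅕ = -⅘ - 2 = -14/5 ≈ -2.8000)
R*((-986 + 594) + (-1 + 13*3)) = -14*((-986 + 594) + (-1 + 13*3))/5 = -14*(-392 + (-1 + 39))/5 = -14*(-392 + 38)/5 = -14/5*(-354) = 4956/5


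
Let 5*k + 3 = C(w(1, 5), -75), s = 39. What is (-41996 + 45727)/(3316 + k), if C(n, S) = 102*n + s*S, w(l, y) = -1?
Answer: 3731/2710 ≈ 1.3768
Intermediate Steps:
C(n, S) = 39*S + 102*n (C(n, S) = 102*n + 39*S = 39*S + 102*n)
k = -606 (k = -3/5 + (39*(-75) + 102*(-1))/5 = -3/5 + (-2925 - 102)/5 = -3/5 + (1/5)*(-3027) = -3/5 - 3027/5 = -606)
(-41996 + 45727)/(3316 + k) = (-41996 + 45727)/(3316 - 606) = 3731/2710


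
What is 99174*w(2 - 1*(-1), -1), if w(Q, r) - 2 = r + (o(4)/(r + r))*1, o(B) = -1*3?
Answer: 247935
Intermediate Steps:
o(B) = -3
w(Q, r) = 2 + r - 3/(2*r) (w(Q, r) = 2 + (r + (-3/(r + r))*1) = 2 + (r + (-3/(2*r))*1) = 2 + (r + ((1/(2*r))*(-3))*1) = 2 + (r - 3/(2*r)*1) = 2 + (r - 3/(2*r)) = 2 + r - 3/(2*r))
99174*w(2 - 1*(-1), -1) = 99174*(2 - 1 - 3/2/(-1)) = 99174*(2 - 1 - 3/2*(-1)) = 99174*(2 - 1 + 3/2) = 99174*(5/2) = 247935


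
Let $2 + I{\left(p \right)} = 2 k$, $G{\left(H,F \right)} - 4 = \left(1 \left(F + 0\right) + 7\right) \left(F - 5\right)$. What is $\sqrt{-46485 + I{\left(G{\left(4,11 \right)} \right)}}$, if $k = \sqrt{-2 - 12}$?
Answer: $\sqrt{-46487 + 2 i \sqrt{14}} \approx 0.017 + 215.61 i$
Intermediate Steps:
$G{\left(H,F \right)} = 4 + \left(-5 + F\right) \left(7 + F\right)$ ($G{\left(H,F \right)} = 4 + \left(1 \left(F + 0\right) + 7\right) \left(F - 5\right) = 4 + \left(1 F + 7\right) \left(-5 + F\right) = 4 + \left(F + 7\right) \left(-5 + F\right) = 4 + \left(7 + F\right) \left(-5 + F\right) = 4 + \left(-5 + F\right) \left(7 + F\right)$)
$k = i \sqrt{14}$ ($k = \sqrt{-14} = i \sqrt{14} \approx 3.7417 i$)
$I{\left(p \right)} = -2 + 2 i \sqrt{14}$
$\sqrt{-46485 + I{\left(G{\left(4,11 \right)} \right)}} = \sqrt{-46485 - \left(2 - 2 i \sqrt{14}\right)} = \sqrt{-46487 + 2 i \sqrt{14}}$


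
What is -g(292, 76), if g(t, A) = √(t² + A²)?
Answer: -4*√5690 ≈ -301.73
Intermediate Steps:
g(t, A) = √(A² + t²)
-g(292, 76) = -√(76² + 292²) = -√(5776 + 85264) = -√91040 = -4*√5690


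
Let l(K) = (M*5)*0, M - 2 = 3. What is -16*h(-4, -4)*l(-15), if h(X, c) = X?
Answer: 0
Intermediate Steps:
M = 5 (M = 2 + 3 = 5)
l(K) = 0 (l(K) = (5*5)*0 = 25*0 = 0)
-16*h(-4, -4)*l(-15) = -(-64)*0 = -16*0 = 0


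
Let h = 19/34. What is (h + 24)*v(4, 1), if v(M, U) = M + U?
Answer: 4175/34 ≈ 122.79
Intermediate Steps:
h = 19/34 (h = 19*(1/34) = 19/34 ≈ 0.55882)
(h + 24)*v(4, 1) = (19/34 + 24)*(4 + 1) = (835/34)*5 = 4175/34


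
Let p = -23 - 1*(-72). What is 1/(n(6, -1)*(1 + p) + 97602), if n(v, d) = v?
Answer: 1/97902 ≈ 1.0214e-5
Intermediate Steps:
p = 49 (p = -23 + 72 = 49)
1/(n(6, -1)*(1 + p) + 97602) = 1/(6*(1 + 49) + 97602) = 1/(6*50 + 97602) = 1/(300 + 97602) = 1/97902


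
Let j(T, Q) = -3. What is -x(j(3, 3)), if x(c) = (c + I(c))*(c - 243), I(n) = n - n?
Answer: -738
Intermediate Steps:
I(n) = 0
x(c) = c*(-243 + c) (x(c) = (c + 0)*(c - 243) = c*(-243 + c))
-x(j(3, 3)) = -(-3)*(-243 - 3) = -(-3)*(-246) = -1*738 = -738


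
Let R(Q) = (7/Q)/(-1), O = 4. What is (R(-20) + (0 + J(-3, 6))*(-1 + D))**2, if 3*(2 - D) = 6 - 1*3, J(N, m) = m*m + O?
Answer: 49/400 ≈ 0.12250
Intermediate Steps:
J(N, m) = 4 + m**2 (J(N, m) = m*m + 4 = m**2 + 4 = 4 + m**2)
R(Q) = -7/Q (R(Q) = (7/Q)*(-1) = -7/Q)
D = 1 (D = 2 - (6 - 1*3)/3 = 2 - (6 - 3)/3 = 2 - 1/3*3 = 2 - 1 = 1)
(R(-20) + (0 + J(-3, 6))*(-1 + D))**2 = (-7/(-20) + (0 + (4 + 6**2))*(-1 + 1))**2 = (-7*(-1/20) + (0 + (4 + 36))*0)**2 = (7/20 + (0 + 40)*0)**2 = (7/20 + 40*0)**2 = (7/20 + 0)**2 = (7/20)**2 = 49/400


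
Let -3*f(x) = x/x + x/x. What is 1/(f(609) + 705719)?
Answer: 3/2117155 ≈ 1.4170e-6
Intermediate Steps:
f(x) = -⅔ (f(x) = -(x/x + x/x)/3 = -(1 + 1)/3 = -⅓*2 = -⅔)
1/(f(609) + 705719) = 1/(-⅔ + 705719) = 1/(2117155/3) = 3/2117155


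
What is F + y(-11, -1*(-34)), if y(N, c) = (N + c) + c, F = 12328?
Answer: 12385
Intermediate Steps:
y(N, c) = N + 2*c
F + y(-11, -1*(-34)) = 12328 + (-11 + 2*(-1*(-34))) = 12328 + (-11 + 2*34) = 12328 + (-11 + 68) = 12328 + 57 = 12385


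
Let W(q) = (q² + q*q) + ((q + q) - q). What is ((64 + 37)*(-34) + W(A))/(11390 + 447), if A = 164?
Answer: 50522/11837 ≈ 4.2681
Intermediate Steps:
W(q) = q + 2*q² (W(q) = (q² + q²) + (2*q - q) = 2*q² + q = q + 2*q²)
((64 + 37)*(-34) + W(A))/(11390 + 447) = ((64 + 37)*(-34) + 164*(1 + 2*164))/(11390 + 447) = (101*(-34) + 164*(1 + 328))/11837 = (-3434 + 164*329)*(1/11837) = (-3434 + 53956)*(1/11837) = 50522*(1/11837) = 50522/11837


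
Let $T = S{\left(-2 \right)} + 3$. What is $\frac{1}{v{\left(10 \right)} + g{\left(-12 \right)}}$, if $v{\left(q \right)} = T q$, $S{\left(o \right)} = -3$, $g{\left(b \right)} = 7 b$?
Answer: $- \frac{1}{84} \approx -0.011905$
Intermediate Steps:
$T = 0$ ($T = -3 + 3 = 0$)
$v{\left(q \right)} = 0$ ($v{\left(q \right)} = 0 q = 0$)
$\frac{1}{v{\left(10 \right)} + g{\left(-12 \right)}} = \frac{1}{0 + 7 \left(-12\right)} = \frac{1}{0 - 84} = \frac{1}{-84} = - \frac{1}{84}$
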